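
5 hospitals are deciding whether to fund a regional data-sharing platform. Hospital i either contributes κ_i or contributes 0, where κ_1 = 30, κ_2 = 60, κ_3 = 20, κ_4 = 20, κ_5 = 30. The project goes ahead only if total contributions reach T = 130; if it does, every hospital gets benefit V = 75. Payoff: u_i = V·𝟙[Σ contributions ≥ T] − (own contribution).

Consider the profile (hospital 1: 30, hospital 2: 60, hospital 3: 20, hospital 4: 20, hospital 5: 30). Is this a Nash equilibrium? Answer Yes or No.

No

Total = 160 ≥ 130: provided.
Hospital 1 (pledges 30, payoff 45): dropping to 0 → total 130, payoff 75. Profitable deviation.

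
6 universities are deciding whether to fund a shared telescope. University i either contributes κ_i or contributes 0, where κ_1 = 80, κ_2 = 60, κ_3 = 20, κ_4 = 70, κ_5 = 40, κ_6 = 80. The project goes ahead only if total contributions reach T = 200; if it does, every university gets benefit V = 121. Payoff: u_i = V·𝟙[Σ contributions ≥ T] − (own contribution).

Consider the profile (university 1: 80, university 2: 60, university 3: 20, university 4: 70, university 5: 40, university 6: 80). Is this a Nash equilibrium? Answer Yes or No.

No

Total = 350 ≥ 200: provided.
University 1 (pledges 80, payoff 41): dropping to 0 → total 270, payoff 121. Profitable deviation.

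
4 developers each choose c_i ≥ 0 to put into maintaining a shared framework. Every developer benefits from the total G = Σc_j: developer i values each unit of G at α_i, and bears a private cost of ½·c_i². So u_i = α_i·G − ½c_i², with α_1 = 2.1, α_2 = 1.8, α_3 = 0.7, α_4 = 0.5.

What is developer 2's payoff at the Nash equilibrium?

7.56

Developer i's FOC: ∂u_i/∂c_i = α_i − c_i = 0, so c_i* = α_i.
NE contributions = (2.1, 1.8, 0.7, 0.5); G = 5.1.
u_2 = α_2·G − ½·(c_2)² = 1.8·5.1 − ½·1.8² = 7.56.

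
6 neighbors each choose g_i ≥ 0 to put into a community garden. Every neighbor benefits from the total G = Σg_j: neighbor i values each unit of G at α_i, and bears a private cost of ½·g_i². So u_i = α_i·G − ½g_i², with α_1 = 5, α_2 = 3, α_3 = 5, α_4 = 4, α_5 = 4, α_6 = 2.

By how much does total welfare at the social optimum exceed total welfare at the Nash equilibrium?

1105.5

Neighbor i's FOC: ∂u_i/∂g_i = α_i − g_i = 0, so g_i* = α_i.
NE contributions = (5, 3, 5, 4, 4, 2); G = 23.
W^NE = (Σα)·G − ½Σα_i² = 23² − ½·95 = 481.5.
Planner sets g_i = Σα_j = 23 for every i, so G^SO = 6·23 = 138.
W^SO = (Σα)·G^SO − ½·6·(Σα)² = (6/2)·23² = 1587.
Deadweight loss = W^SO − W^NE = 1105.5.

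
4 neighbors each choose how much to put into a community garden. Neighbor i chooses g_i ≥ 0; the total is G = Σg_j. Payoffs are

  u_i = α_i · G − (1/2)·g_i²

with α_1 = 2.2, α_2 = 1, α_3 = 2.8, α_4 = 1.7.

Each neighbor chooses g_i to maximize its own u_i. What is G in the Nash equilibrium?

7.7

Neighbor i's FOC: ∂u_i/∂g_i = α_i − g_i = 0, so g_i* = α_i.
NE contributions = (2.2, 1, 2.8, 1.7); G = 7.7.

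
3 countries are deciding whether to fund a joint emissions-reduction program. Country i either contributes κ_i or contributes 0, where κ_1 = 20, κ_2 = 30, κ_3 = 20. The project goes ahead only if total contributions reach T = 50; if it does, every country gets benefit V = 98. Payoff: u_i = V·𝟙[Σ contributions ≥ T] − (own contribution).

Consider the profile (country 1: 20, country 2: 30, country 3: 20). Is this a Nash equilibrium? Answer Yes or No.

Total = 70 ≥ 50: provided.
Country 1 (pledges 20, payoff 78): dropping to 0 → total 50, payoff 98. Profitable deviation.

No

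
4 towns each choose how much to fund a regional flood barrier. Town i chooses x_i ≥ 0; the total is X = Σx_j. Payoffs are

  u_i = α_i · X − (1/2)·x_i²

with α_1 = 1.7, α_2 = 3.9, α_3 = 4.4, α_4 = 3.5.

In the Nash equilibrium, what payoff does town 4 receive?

41.125

Town i's FOC: ∂u_i/∂x_i = α_i − x_i = 0, so x_i* = α_i.
NE contributions = (1.7, 3.9, 4.4, 3.5); X = 13.5.
u_4 = α_4·X − ½·(x_4)² = 3.5·13.5 − ½·3.5² = 41.125.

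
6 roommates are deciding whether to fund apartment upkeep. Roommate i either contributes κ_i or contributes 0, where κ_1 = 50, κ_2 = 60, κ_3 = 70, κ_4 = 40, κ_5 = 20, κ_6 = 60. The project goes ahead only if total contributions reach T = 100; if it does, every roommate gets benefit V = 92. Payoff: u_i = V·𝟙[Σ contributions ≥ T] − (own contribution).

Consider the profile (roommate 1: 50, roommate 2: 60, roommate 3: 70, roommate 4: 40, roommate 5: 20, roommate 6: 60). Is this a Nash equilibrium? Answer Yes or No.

Total = 300 ≥ 100: provided.
Roommate 1 (pledges 50, payoff 42): dropping to 0 → total 250, payoff 92. Profitable deviation.

No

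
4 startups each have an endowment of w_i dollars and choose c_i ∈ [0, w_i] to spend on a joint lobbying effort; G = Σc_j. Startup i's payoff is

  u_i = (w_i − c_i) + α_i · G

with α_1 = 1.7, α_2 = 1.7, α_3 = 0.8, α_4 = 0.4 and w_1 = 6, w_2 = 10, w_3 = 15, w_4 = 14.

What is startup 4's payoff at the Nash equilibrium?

20.4

∂u_i/∂c_i = α_i − 1, so startup i contributes w_i if α_i > 1, else 0.
α_i > 1 for i ∈ {1, 2}; NE contributions (6, 10, 0, 0), G = 16.
u_4 = (14 − 0) + 0.4·16 = 20.4.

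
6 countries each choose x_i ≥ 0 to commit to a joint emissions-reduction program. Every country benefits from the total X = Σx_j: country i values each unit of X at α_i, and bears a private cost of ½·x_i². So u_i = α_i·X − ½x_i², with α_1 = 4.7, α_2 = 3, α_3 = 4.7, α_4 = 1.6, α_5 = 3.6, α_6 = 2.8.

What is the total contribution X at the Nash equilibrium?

Country i's FOC: ∂u_i/∂x_i = α_i − x_i = 0, so x_i* = α_i.
NE contributions = (4.7, 3, 4.7, 1.6, 3.6, 2.8); X = 20.4.

20.4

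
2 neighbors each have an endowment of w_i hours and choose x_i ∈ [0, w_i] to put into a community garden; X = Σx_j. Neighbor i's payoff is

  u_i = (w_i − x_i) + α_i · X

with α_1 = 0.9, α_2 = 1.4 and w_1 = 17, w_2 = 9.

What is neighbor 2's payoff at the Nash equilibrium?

∂u_i/∂x_i = α_i − 1, so neighbor i contributes w_i if α_i > 1, else 0.
α_i > 1 for i ∈ {2}; NE contributions (0, 9), X = 9.
u_2 = (9 − 9) + 1.4·9 = 12.6.

12.6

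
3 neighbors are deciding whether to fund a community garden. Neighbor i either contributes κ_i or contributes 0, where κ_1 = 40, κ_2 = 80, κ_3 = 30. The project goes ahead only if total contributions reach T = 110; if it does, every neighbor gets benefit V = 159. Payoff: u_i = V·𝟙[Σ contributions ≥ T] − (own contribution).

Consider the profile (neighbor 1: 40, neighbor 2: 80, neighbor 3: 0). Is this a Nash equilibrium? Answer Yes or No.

Yes

Total = 120 ≥ 110: provided.
Neighbor 1 (pledges 40, payoff 119): dropping to 0 → total 80, payoff 0. No gain.
Neighbor 2 (pledges 80, payoff 79): dropping to 0 → total 40, payoff 0. No gain.
Neighbor 3 (pledges 0, payoff 159): pledging 30 → total 150, payoff 129. No gain.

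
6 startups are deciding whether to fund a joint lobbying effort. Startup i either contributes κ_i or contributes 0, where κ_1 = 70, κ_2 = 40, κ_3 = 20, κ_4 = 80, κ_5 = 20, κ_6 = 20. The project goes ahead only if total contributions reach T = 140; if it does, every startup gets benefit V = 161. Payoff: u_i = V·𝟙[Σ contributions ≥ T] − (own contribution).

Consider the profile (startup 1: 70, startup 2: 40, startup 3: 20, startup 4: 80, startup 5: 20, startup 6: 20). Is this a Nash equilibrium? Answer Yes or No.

Total = 250 ≥ 140: provided.
Startup 1 (pledges 70, payoff 91): dropping to 0 → total 180, payoff 161. Profitable deviation.

No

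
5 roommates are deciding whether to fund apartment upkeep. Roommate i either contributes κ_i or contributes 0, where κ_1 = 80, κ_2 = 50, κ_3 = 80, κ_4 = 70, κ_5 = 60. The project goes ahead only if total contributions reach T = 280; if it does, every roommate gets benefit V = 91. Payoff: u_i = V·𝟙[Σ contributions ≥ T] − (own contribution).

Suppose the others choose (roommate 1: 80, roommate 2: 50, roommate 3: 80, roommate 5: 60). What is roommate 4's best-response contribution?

70

Others' total = 270. Contributing 70 brings total to 340 ≥ 280: gain V − κ_4 = 21.
Best response: 70.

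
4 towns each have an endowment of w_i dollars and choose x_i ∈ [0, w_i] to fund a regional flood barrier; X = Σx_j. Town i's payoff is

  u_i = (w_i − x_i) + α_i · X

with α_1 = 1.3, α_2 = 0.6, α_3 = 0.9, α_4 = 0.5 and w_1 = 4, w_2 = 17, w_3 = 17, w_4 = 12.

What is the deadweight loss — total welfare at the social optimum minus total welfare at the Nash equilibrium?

∂u_i/∂x_i = α_i − 1, so town i contributes w_i if α_i > 1, else 0.
α_i > 1 for i ∈ {1}; NE contributions (4, 0, 0, 0), X = 4.
W^NE = Σw_i − X^NE + (Σα_i)·X^NE = 50 + 2.3·4 = 59.2.
Planner: ∂(Σu_j)/∂x_i = Σα_j − 1 = 2.3 > 0, so everyone contributes w_i; X^SO = 50, W^SO = 50 + 2.3·50 = 165.
Deadweight loss = 105.8.

105.8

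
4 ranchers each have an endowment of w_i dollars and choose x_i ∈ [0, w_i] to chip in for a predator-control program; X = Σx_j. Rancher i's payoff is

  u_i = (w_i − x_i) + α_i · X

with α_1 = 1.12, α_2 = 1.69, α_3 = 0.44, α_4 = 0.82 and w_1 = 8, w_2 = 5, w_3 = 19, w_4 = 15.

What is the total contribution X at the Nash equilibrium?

∂u_i/∂x_i = α_i − 1, so rancher i contributes w_i if α_i > 1, else 0.
α_i > 1 for i ∈ {1, 2}; NE contributions (8, 5, 0, 0), X = 13.

13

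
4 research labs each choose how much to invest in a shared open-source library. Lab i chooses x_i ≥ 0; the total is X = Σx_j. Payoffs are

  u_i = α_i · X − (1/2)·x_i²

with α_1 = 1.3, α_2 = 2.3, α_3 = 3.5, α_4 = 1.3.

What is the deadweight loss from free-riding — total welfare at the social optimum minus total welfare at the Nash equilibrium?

Lab i's FOC: ∂u_i/∂x_i = α_i − x_i = 0, so x_i* = α_i.
NE contributions = (1.3, 2.3, 3.5, 1.3); X = 8.4.
W^NE = (Σα)·X − ½Σα_i² = 8.4² − ½·20.92 = 60.1.
Planner sets x_i = Σα_j = 8.4 for every i, so X^SO = 4·8.4 = 33.6.
W^SO = (Σα)·X^SO − ½·4·(Σα)² = (4/2)·8.4² = 141.12.
Deadweight loss = W^SO − W^NE = 81.02.

81.02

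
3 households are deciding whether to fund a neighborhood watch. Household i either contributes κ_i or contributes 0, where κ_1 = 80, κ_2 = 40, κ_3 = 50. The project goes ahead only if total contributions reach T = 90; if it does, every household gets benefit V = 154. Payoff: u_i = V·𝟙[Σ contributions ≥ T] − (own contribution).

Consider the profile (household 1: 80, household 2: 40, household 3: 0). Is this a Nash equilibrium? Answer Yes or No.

Total = 120 ≥ 90: provided.
Household 1 (pledges 80, payoff 74): dropping to 0 → total 40, payoff 0. No gain.
Household 2 (pledges 40, payoff 114): dropping to 0 → total 80, payoff 0. No gain.
Household 3 (pledges 0, payoff 154): pledging 50 → total 170, payoff 104. No gain.

Yes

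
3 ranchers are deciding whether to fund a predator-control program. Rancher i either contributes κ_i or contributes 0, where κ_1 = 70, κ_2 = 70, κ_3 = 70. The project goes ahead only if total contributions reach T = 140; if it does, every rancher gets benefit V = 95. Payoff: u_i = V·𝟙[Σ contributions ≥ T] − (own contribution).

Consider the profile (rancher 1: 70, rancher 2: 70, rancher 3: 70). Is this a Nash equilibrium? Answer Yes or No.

No

Total = 210 ≥ 140: provided.
Rancher 1 (pledges 70, payoff 25): dropping to 0 → total 140, payoff 95. Profitable deviation.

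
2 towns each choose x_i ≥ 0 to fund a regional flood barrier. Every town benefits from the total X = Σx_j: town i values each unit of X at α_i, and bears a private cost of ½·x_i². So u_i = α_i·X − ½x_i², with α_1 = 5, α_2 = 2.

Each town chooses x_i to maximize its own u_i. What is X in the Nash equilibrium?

Town i's FOC: ∂u_i/∂x_i = α_i − x_i = 0, so x_i* = α_i.
NE contributions = (5, 2); X = 7.

7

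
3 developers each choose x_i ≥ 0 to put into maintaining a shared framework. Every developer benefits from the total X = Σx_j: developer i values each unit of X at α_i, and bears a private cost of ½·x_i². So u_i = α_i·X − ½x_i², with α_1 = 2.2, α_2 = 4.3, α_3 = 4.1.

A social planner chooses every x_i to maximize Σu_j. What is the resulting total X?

31.8

Planner FOC: ∂(Σu_j)/∂x_i = (Σα_j) − x_i = 0, so x_i^SO = Σα_j = 10.6 for every i; X^SO = 31.8.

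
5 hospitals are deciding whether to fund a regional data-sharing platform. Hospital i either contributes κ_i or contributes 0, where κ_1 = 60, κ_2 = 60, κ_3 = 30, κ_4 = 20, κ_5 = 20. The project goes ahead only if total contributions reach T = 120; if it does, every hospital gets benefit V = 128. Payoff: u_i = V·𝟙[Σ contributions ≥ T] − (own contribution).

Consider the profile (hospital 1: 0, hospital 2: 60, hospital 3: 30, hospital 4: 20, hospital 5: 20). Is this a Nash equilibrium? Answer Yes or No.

Yes

Total = 130 ≥ 120: provided.
Hospital 1 (pledges 0, payoff 128): pledging 60 → total 190, payoff 68. No gain.
Hospital 2 (pledges 60, payoff 68): dropping to 0 → total 70, payoff 0. No gain.
Hospital 3 (pledges 30, payoff 98): dropping to 0 → total 100, payoff 0. No gain.
Hospital 4 (pledges 20, payoff 108): dropping to 0 → total 110, payoff 0. No gain.
Hospital 5 (pledges 20, payoff 108): dropping to 0 → total 110, payoff 0. No gain.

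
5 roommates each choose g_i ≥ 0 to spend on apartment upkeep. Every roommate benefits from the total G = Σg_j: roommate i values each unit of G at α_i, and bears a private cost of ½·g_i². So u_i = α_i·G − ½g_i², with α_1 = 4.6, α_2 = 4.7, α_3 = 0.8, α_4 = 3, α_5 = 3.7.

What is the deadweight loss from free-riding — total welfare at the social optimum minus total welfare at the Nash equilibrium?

456.65

Roommate i's FOC: ∂u_i/∂g_i = α_i − g_i = 0, so g_i* = α_i.
NE contributions = (4.6, 4.7, 0.8, 3, 3.7); G = 16.8.
W^NE = (Σα)·G − ½Σα_i² = 16.8² − ½·66.58 = 248.95.
Planner sets g_i = Σα_j = 16.8 for every i, so G^SO = 5·16.8 = 84.
W^SO = (Σα)·G^SO − ½·5·(Σα)² = (5/2)·16.8² = 705.6.
Deadweight loss = W^SO − W^NE = 456.65.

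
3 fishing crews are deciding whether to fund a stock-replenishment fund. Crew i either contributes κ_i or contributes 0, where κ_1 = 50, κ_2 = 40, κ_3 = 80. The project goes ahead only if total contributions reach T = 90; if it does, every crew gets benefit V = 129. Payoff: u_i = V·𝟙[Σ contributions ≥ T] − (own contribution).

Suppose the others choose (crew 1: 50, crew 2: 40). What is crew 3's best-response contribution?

0

Others' total = 90 ≥ 90; contributing adds cost 80 for no extra benefit.
Best response: 0.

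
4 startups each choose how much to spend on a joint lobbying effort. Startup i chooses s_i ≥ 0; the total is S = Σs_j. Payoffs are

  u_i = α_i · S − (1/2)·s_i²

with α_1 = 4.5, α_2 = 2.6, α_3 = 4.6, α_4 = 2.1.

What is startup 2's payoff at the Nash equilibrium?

32.5

Startup i's FOC: ∂u_i/∂s_i = α_i − s_i = 0, so s_i* = α_i.
NE contributions = (4.5, 2.6, 4.6, 2.1); S = 13.8.
u_2 = α_2·S − ½·(s_2)² = 2.6·13.8 − ½·2.6² = 32.5.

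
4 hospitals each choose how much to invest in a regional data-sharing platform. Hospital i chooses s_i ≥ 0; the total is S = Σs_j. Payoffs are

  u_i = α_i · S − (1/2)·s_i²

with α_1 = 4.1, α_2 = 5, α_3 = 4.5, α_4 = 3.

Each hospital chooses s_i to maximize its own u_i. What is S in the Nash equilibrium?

Hospital i's FOC: ∂u_i/∂s_i = α_i − s_i = 0, so s_i* = α_i.
NE contributions = (4.1, 5, 4.5, 3); S = 16.6.

16.6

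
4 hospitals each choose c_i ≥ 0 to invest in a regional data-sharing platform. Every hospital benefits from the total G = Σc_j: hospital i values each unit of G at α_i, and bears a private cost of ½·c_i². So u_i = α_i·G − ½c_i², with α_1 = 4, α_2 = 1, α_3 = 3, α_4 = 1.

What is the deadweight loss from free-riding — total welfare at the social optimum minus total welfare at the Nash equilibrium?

Hospital i's FOC: ∂u_i/∂c_i = α_i − c_i = 0, so c_i* = α_i.
NE contributions = (4, 1, 3, 1); G = 9.
W^NE = (Σα)·G − ½Σα_i² = 9² − ½·27 = 67.5.
Planner sets c_i = Σα_j = 9 for every i, so G^SO = 4·9 = 36.
W^SO = (Σα)·G^SO − ½·4·(Σα)² = (4/2)·9² = 162.
Deadweight loss = W^SO − W^NE = 94.5.

94.5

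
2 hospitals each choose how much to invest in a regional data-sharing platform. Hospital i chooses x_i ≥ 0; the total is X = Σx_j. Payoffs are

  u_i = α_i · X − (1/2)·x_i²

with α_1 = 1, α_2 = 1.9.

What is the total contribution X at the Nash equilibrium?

2.9

Hospital i's FOC: ∂u_i/∂x_i = α_i − x_i = 0, so x_i* = α_i.
NE contributions = (1, 1.9); X = 2.9.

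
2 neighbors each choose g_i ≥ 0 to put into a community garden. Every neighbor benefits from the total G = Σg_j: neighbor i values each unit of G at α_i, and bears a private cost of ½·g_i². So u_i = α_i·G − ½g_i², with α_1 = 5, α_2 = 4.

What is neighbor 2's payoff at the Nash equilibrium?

28

Neighbor i's FOC: ∂u_i/∂g_i = α_i − g_i = 0, so g_i* = α_i.
NE contributions = (5, 4); G = 9.
u_2 = α_2·G − ½·(g_2)² = 4·9 − ½·4² = 28.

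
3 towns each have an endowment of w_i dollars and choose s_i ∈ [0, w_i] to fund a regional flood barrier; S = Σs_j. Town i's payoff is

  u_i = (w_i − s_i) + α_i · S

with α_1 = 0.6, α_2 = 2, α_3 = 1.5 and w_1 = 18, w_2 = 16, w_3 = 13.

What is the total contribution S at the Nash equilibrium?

∂u_i/∂s_i = α_i − 1, so town i contributes w_i if α_i > 1, else 0.
α_i > 1 for i ∈ {2, 3}; NE contributions (0, 16, 13), S = 29.

29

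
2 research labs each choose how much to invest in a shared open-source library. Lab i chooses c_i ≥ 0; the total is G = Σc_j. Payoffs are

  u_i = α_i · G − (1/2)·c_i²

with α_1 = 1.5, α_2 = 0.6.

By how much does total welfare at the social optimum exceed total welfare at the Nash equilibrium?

1.305

Lab i's FOC: ∂u_i/∂c_i = α_i − c_i = 0, so c_i* = α_i.
NE contributions = (1.5, 0.6); G = 2.1.
W^NE = (Σα)·G − ½Σα_i² = 2.1² − ½·2.61 = 3.105.
Planner sets c_i = Σα_j = 2.1 for every i, so G^SO = 2·2.1 = 4.2.
W^SO = (Σα)·G^SO − ½·2·(Σα)² = (2/2)·2.1² = 4.41.
Deadweight loss = W^SO − W^NE = 1.305.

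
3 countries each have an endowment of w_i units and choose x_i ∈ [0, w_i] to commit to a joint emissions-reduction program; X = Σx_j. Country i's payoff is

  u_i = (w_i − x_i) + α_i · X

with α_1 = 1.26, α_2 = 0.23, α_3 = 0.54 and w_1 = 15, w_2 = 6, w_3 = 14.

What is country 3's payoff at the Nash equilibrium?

∂u_i/∂x_i = α_i − 1, so country i contributes w_i if α_i > 1, else 0.
α_i > 1 for i ∈ {1}; NE contributions (15, 0, 0), X = 15.
u_3 = (14 − 0) + 0.54·15 = 22.1.

22.1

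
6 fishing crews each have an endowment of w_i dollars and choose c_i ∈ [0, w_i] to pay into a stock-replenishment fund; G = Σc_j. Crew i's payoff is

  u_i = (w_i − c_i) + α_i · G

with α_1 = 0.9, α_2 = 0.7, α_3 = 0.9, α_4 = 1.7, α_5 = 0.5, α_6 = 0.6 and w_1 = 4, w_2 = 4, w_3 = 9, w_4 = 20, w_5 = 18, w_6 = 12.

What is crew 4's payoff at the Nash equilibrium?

34

∂u_i/∂c_i = α_i − 1, so crew i contributes w_i if α_i > 1, else 0.
α_i > 1 for i ∈ {4}; NE contributions (0, 0, 0, 20, 0, 0), G = 20.
u_4 = (20 − 20) + 1.7·20 = 34.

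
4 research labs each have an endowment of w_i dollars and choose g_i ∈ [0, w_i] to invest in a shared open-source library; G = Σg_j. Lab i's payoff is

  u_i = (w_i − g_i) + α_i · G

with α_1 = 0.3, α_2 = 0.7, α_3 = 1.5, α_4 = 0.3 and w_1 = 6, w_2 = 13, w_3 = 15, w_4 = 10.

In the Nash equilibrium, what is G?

15

∂u_i/∂g_i = α_i − 1, so lab i contributes w_i if α_i > 1, else 0.
α_i > 1 for i ∈ {3}; NE contributions (0, 0, 15, 0), G = 15.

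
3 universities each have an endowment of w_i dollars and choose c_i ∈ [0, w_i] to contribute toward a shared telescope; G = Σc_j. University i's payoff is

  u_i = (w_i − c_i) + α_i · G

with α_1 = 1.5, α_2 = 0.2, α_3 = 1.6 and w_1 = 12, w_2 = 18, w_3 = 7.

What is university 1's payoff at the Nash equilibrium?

∂u_i/∂c_i = α_i − 1, so university i contributes w_i if α_i > 1, else 0.
α_i > 1 for i ∈ {1, 3}; NE contributions (12, 0, 7), G = 19.
u_1 = (12 − 12) + 1.5·19 = 28.5.

28.5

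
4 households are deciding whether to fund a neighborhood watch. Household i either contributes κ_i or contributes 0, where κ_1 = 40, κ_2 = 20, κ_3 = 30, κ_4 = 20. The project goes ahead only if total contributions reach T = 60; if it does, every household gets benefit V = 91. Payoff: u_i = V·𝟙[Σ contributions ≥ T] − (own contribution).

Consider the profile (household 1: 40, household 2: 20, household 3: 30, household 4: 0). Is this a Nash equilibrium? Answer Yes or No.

No

Total = 90 ≥ 60: provided.
Household 1 (pledges 40, payoff 51): dropping to 0 → total 50, payoff 0. No gain.
Household 2 (pledges 20, payoff 71): dropping to 0 → total 70, payoff 91. Profitable deviation.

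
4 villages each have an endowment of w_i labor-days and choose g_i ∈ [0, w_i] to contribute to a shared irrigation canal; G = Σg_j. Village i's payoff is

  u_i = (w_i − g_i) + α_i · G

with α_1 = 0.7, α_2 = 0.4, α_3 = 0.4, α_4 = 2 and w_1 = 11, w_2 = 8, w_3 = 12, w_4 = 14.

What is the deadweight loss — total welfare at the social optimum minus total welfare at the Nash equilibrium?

∂u_i/∂g_i = α_i − 1, so village i contributes w_i if α_i > 1, else 0.
α_i > 1 for i ∈ {4}; NE contributions (0, 0, 0, 14), G = 14.
W^NE = Σw_i − G^NE + (Σα_i)·G^NE = 45 + 2.5·14 = 80.
Planner: ∂(Σu_j)/∂g_i = Σα_j − 1 = 2.5 > 0, so everyone contributes w_i; G^SO = 45, W^SO = 45 + 2.5·45 = 157.5.
Deadweight loss = 77.5.

77.5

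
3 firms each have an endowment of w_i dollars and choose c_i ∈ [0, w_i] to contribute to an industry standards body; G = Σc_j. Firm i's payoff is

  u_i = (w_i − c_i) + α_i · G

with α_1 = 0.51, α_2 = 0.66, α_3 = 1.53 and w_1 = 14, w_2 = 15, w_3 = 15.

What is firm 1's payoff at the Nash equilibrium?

21.65

∂u_i/∂c_i = α_i − 1, so firm i contributes w_i if α_i > 1, else 0.
α_i > 1 for i ∈ {3}; NE contributions (0, 0, 15), G = 15.
u_1 = (14 − 0) + 0.51·15 = 21.65.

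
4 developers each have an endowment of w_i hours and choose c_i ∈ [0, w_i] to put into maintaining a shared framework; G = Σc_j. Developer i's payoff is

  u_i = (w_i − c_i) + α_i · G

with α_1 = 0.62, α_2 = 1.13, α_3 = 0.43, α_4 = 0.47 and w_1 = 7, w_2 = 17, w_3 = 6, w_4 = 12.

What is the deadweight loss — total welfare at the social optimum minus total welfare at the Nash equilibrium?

41.25

∂u_i/∂c_i = α_i − 1, so developer i contributes w_i if α_i > 1, else 0.
α_i > 1 for i ∈ {2}; NE contributions (0, 17, 0, 0), G = 17.
W^NE = Σw_i − G^NE + (Σα_i)·G^NE = 42 + 1.65·17 = 70.05.
Planner: ∂(Σu_j)/∂c_i = Σα_j − 1 = 1.65 > 0, so everyone contributes w_i; G^SO = 42, W^SO = 42 + 1.65·42 = 111.3.
Deadweight loss = 41.25.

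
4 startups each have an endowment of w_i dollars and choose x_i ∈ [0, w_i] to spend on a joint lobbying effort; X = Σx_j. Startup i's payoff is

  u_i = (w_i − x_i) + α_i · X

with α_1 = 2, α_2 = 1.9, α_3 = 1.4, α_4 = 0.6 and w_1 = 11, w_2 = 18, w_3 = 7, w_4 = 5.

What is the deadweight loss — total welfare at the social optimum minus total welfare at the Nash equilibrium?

24.5

∂u_i/∂x_i = α_i − 1, so startup i contributes w_i if α_i > 1, else 0.
α_i > 1 for i ∈ {1, 2, 3}; NE contributions (11, 18, 7, 0), X = 36.
W^NE = Σw_i − X^NE + (Σα_i)·X^NE = 41 + 4.9·36 = 217.4.
Planner: ∂(Σu_j)/∂x_i = Σα_j − 1 = 4.9 > 0, so everyone contributes w_i; X^SO = 41, W^SO = 41 + 4.9·41 = 241.9.
Deadweight loss = 24.5.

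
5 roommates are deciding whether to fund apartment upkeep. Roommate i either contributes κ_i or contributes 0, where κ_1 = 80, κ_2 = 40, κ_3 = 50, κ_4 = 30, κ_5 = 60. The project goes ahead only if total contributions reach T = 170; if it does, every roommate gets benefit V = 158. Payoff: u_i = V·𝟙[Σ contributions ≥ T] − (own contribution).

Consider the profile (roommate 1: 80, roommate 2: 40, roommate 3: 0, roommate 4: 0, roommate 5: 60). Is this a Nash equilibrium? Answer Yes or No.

Yes

Total = 180 ≥ 170: provided.
Roommate 1 (pledges 80, payoff 78): dropping to 0 → total 100, payoff 0. No gain.
Roommate 2 (pledges 40, payoff 118): dropping to 0 → total 140, payoff 0. No gain.
Roommate 3 (pledges 0, payoff 158): pledging 50 → total 230, payoff 108. No gain.
Roommate 4 (pledges 0, payoff 158): pledging 30 → total 210, payoff 128. No gain.
Roommate 5 (pledges 60, payoff 98): dropping to 0 → total 120, payoff 0. No gain.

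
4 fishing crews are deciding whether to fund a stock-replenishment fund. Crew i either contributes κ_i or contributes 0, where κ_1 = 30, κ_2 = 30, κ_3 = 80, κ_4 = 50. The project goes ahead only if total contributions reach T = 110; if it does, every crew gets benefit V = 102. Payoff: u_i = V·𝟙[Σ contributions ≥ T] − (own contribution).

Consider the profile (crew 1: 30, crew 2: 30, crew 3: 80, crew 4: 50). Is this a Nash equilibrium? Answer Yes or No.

No

Total = 190 ≥ 110: provided.
Crew 1 (pledges 30, payoff 72): dropping to 0 → total 160, payoff 102. Profitable deviation.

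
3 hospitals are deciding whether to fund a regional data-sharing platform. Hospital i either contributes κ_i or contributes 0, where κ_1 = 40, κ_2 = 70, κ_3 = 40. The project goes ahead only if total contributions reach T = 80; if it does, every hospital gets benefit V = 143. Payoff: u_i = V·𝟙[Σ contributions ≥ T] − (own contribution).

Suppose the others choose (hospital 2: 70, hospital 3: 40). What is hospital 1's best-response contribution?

0

Others' total = 110 ≥ 80; contributing adds cost 40 for no extra benefit.
Best response: 0.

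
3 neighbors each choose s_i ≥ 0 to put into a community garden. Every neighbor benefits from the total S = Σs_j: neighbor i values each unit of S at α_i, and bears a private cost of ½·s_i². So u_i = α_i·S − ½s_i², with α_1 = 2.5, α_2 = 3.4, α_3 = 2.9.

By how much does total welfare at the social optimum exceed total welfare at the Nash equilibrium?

Neighbor i's FOC: ∂u_i/∂s_i = α_i − s_i = 0, so s_i* = α_i.
NE contributions = (2.5, 3.4, 2.9); S = 8.8.
W^NE = (Σα)·S − ½Σα_i² = 8.8² − ½·26.22 = 64.33.
Planner sets s_i = Σα_j = 8.8 for every i, so S^SO = 3·8.8 = 26.4.
W^SO = (Σα)·S^SO − ½·3·(Σα)² = (3/2)·8.8² = 116.16.
Deadweight loss = W^SO − W^NE = 51.83.

51.83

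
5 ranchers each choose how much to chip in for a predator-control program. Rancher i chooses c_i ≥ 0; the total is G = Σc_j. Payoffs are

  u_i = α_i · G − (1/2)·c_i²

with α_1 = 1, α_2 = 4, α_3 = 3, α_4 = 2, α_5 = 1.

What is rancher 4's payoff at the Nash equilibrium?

Rancher i's FOC: ∂u_i/∂c_i = α_i − c_i = 0, so c_i* = α_i.
NE contributions = (1, 4, 3, 2, 1); G = 11.
u_4 = α_4·G − ½·(c_4)² = 2·11 − ½·2² = 20.

20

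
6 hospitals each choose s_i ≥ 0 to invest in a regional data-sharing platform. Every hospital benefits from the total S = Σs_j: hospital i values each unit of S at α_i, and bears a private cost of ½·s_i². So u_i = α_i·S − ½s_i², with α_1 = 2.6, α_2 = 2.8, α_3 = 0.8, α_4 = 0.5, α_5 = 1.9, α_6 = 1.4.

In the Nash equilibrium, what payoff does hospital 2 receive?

Hospital i's FOC: ∂u_i/∂s_i = α_i − s_i = 0, so s_i* = α_i.
NE contributions = (2.6, 2.8, 0.8, 0.5, 1.9, 1.4); S = 10.
u_2 = α_2·S − ½·(s_2)² = 2.8·10 − ½·2.8² = 24.08.

24.08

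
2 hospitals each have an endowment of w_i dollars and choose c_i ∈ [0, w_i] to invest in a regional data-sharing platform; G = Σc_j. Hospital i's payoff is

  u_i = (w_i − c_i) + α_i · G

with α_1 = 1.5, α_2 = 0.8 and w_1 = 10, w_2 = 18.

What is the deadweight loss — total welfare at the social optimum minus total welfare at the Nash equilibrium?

23.4

∂u_i/∂c_i = α_i − 1, so hospital i contributes w_i if α_i > 1, else 0.
α_i > 1 for i ∈ {1}; NE contributions (10, 0), G = 10.
W^NE = Σw_i − G^NE + (Σα_i)·G^NE = 28 + 1.3·10 = 41.
Planner: ∂(Σu_j)/∂c_i = Σα_j − 1 = 1.3 > 0, so everyone contributes w_i; G^SO = 28, W^SO = 28 + 1.3·28 = 64.4.
Deadweight loss = 23.4.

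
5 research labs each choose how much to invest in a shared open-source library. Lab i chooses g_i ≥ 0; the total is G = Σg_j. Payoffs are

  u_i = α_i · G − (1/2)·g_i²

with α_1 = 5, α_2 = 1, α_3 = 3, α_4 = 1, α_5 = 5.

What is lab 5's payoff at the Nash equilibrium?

62.5

Lab i's FOC: ∂u_i/∂g_i = α_i − g_i = 0, so g_i* = α_i.
NE contributions = (5, 1, 3, 1, 5); G = 15.
u_5 = α_5·G − ½·(g_5)² = 5·15 − ½·5² = 62.5.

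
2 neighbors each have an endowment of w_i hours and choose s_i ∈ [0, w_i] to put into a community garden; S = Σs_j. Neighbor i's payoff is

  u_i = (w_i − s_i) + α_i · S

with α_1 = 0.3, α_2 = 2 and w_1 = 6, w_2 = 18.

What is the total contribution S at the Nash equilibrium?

18

∂u_i/∂s_i = α_i − 1, so neighbor i contributes w_i if α_i > 1, else 0.
α_i > 1 for i ∈ {2}; NE contributions (0, 18), S = 18.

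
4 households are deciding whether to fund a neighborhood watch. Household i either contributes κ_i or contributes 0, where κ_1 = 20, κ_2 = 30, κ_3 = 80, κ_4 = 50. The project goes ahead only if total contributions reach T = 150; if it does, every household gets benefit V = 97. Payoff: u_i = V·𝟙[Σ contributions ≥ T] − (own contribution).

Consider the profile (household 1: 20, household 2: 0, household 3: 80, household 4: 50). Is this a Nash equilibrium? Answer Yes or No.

Yes

Total = 150 ≥ 150: provided.
Household 1 (pledges 20, payoff 77): dropping to 0 → total 130, payoff 0. No gain.
Household 2 (pledges 0, payoff 97): pledging 30 → total 180, payoff 67. No gain.
Household 3 (pledges 80, payoff 17): dropping to 0 → total 70, payoff 0. No gain.
Household 4 (pledges 50, payoff 47): dropping to 0 → total 100, payoff 0. No gain.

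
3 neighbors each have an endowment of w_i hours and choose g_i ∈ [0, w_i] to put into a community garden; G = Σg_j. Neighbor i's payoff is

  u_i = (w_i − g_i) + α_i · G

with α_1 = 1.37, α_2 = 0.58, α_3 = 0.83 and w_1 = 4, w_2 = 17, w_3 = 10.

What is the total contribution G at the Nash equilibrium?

∂u_i/∂g_i = α_i − 1, so neighbor i contributes w_i if α_i > 1, else 0.
α_i > 1 for i ∈ {1}; NE contributions (4, 0, 0), G = 4.

4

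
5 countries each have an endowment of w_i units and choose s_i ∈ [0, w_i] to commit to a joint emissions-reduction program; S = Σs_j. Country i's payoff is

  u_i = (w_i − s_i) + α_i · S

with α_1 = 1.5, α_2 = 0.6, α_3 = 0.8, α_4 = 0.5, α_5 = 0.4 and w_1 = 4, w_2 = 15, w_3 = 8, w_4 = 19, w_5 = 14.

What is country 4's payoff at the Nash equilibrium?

21

∂u_i/∂s_i = α_i − 1, so country i contributes w_i if α_i > 1, else 0.
α_i > 1 for i ∈ {1}; NE contributions (4, 0, 0, 0, 0), S = 4.
u_4 = (19 − 0) + 0.5·4 = 21.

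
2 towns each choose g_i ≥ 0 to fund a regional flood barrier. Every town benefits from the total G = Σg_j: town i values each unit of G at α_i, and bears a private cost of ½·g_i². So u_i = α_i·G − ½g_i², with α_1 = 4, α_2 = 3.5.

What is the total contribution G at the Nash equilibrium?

Town i's FOC: ∂u_i/∂g_i = α_i − g_i = 0, so g_i* = α_i.
NE contributions = (4, 3.5); G = 7.5.

7.5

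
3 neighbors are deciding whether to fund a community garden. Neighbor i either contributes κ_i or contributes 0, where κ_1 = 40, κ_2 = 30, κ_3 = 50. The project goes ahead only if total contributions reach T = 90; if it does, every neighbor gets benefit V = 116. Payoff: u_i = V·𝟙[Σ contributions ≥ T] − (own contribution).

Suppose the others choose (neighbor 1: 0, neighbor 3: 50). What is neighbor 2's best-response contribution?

0

Others' total = 50. Even contributing 30 gives 80 < 90: no benefit either way.
Best response: 0.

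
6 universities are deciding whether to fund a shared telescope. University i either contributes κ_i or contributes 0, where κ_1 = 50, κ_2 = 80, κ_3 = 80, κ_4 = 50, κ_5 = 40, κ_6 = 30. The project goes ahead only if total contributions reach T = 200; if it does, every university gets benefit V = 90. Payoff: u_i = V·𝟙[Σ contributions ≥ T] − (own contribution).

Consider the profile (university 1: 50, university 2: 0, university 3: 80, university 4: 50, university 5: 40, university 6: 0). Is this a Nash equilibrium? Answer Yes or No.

Total = 220 ≥ 200: provided.
University 1 (pledges 50, payoff 40): dropping to 0 → total 170, payoff 0. No gain.
University 2 (pledges 0, payoff 90): pledging 80 → total 300, payoff 10. No gain.
University 3 (pledges 80, payoff 10): dropping to 0 → total 140, payoff 0. No gain.
University 4 (pledges 50, payoff 40): dropping to 0 → total 170, payoff 0. No gain.
University 5 (pledges 40, payoff 50): dropping to 0 → total 180, payoff 0. No gain.
University 6 (pledges 0, payoff 90): pledging 30 → total 250, payoff 60. No gain.

Yes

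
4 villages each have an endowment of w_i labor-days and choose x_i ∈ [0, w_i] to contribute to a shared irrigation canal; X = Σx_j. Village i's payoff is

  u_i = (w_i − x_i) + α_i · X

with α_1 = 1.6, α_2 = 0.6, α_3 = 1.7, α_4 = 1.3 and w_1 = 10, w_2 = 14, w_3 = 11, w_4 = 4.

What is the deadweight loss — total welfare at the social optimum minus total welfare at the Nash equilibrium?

58.8

∂u_i/∂x_i = α_i − 1, so village i contributes w_i if α_i > 1, else 0.
α_i > 1 for i ∈ {1, 3, 4}; NE contributions (10, 0, 11, 4), X = 25.
W^NE = Σw_i − X^NE + (Σα_i)·X^NE = 39 + 4.2·25 = 144.
Planner: ∂(Σu_j)/∂x_i = Σα_j − 1 = 4.2 > 0, so everyone contributes w_i; X^SO = 39, W^SO = 39 + 4.2·39 = 202.8.
Deadweight loss = 58.8.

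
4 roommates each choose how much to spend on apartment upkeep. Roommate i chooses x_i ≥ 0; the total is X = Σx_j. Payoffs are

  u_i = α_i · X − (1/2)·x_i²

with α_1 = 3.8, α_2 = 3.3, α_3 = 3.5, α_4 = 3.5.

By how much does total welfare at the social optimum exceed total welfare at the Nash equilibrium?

223.725

Roommate i's FOC: ∂u_i/∂x_i = α_i − x_i = 0, so x_i* = α_i.
NE contributions = (3.8, 3.3, 3.5, 3.5); X = 14.1.
W^NE = (Σα)·X − ½Σα_i² = 14.1² − ½·49.83 = 173.895.
Planner sets x_i = Σα_j = 14.1 for every i, so X^SO = 4·14.1 = 56.4.
W^SO = (Σα)·X^SO − ½·4·(Σα)² = (4/2)·14.1² = 397.62.
Deadweight loss = W^SO − W^NE = 223.725.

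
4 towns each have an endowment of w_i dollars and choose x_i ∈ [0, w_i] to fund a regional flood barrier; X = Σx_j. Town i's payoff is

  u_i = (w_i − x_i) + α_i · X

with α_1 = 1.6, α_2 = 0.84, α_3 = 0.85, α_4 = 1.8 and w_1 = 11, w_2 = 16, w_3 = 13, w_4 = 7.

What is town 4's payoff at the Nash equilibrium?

∂u_i/∂x_i = α_i − 1, so town i contributes w_i if α_i > 1, else 0.
α_i > 1 for i ∈ {1, 4}; NE contributions (11, 0, 0, 7), X = 18.
u_4 = (7 − 7) + 1.8·18 = 32.4.

32.4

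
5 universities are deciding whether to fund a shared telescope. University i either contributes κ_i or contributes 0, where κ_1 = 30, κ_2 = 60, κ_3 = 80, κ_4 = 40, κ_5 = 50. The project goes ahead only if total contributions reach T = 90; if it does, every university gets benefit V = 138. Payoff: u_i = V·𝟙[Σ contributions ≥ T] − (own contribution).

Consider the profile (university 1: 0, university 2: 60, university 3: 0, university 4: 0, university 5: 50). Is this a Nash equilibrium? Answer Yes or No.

Yes

Total = 110 ≥ 90: provided.
University 1 (pledges 0, payoff 138): pledging 30 → total 140, payoff 108. No gain.
University 2 (pledges 60, payoff 78): dropping to 0 → total 50, payoff 0. No gain.
University 3 (pledges 0, payoff 138): pledging 80 → total 190, payoff 58. No gain.
University 4 (pledges 0, payoff 138): pledging 40 → total 150, payoff 98. No gain.
University 5 (pledges 50, payoff 88): dropping to 0 → total 60, payoff 0. No gain.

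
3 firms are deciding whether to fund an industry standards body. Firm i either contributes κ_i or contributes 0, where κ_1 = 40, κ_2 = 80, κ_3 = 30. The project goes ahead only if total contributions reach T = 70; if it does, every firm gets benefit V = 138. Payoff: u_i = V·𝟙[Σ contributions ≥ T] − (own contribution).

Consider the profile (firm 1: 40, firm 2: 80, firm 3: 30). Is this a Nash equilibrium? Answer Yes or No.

No

Total = 150 ≥ 70: provided.
Firm 1 (pledges 40, payoff 98): dropping to 0 → total 110, payoff 138. Profitable deviation.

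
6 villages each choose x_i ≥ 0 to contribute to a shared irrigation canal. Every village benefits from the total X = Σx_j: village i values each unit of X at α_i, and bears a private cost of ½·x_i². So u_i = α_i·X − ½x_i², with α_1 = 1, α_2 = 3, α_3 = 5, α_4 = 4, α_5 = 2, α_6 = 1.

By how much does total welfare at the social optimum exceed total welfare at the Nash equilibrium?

540

Village i's FOC: ∂u_i/∂x_i = α_i − x_i = 0, so x_i* = α_i.
NE contributions = (1, 3, 5, 4, 2, 1); X = 16.
W^NE = (Σα)·X − ½Σα_i² = 16² − ½·56 = 228.
Planner sets x_i = Σα_j = 16 for every i, so X^SO = 6·16 = 96.
W^SO = (Σα)·X^SO − ½·6·(Σα)² = (6/2)·16² = 768.
Deadweight loss = W^SO − W^NE = 540.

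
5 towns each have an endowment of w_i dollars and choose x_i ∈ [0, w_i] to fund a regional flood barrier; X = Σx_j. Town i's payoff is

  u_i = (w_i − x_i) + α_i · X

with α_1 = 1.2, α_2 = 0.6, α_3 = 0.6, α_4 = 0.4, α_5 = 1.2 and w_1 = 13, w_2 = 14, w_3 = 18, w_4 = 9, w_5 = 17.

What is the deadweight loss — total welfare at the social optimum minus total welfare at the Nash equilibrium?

123

∂u_i/∂x_i = α_i − 1, so town i contributes w_i if α_i > 1, else 0.
α_i > 1 for i ∈ {1, 5}; NE contributions (13, 0, 0, 0, 17), X = 30.
W^NE = Σw_i − X^NE + (Σα_i)·X^NE = 71 + 3·30 = 161.
Planner: ∂(Σu_j)/∂x_i = Σα_j − 1 = 3 > 0, so everyone contributes w_i; X^SO = 71, W^SO = 71 + 3·71 = 284.
Deadweight loss = 123.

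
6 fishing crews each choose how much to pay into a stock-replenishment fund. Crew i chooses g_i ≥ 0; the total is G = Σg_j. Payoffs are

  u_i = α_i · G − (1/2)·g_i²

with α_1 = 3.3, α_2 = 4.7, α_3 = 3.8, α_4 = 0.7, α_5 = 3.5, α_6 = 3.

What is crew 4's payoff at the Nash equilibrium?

13.055

Crew i's FOC: ∂u_i/∂g_i = α_i − g_i = 0, so g_i* = α_i.
NE contributions = (3.3, 4.7, 3.8, 0.7, 3.5, 3); G = 19.
u_4 = α_4·G − ½·(g_4)² = 0.7·19 − ½·0.7² = 13.055.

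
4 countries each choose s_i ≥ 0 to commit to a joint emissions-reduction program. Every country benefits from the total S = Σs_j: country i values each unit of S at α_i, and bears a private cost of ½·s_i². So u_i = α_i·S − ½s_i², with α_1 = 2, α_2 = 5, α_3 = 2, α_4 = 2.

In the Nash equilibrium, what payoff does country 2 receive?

Country i's FOC: ∂u_i/∂s_i = α_i − s_i = 0, so s_i* = α_i.
NE contributions = (2, 5, 2, 2); S = 11.
u_2 = α_2·S − ½·(s_2)² = 5·11 − ½·5² = 42.5.

42.5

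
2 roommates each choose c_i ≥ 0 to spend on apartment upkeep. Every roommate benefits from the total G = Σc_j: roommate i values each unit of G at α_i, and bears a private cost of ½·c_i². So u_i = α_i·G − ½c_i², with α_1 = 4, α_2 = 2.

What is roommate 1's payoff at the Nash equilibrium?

Roommate i's FOC: ∂u_i/∂c_i = α_i − c_i = 0, so c_i* = α_i.
NE contributions = (4, 2); G = 6.
u_1 = α_1·G − ½·(c_1)² = 4·6 − ½·4² = 16.

16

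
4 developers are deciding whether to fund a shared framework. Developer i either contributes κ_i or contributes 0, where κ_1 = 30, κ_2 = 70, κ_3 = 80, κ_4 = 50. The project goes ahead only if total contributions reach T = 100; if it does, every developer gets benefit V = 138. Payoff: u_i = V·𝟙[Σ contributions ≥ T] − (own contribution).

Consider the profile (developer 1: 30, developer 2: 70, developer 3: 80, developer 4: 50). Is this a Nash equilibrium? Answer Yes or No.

No

Total = 230 ≥ 100: provided.
Developer 1 (pledges 30, payoff 108): dropping to 0 → total 200, payoff 138. Profitable deviation.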